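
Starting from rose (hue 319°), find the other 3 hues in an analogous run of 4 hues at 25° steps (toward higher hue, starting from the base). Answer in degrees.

344°, 9°, and 34°

Analogous hues sit every 25° along the wheel.
319 + 25 = 344°
319 + 50 = 369 → 369 − 360 = 9°
319 + 75 = 394 → 394 − 360 = 34°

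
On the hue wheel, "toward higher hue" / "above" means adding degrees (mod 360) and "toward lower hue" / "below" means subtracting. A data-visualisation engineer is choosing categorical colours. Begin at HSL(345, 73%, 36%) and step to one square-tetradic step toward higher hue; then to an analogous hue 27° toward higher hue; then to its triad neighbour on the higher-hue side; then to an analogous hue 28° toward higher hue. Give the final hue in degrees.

square ↑ +90°: 345 + 90 = 435 → 435 − 360 = 75°
analog 27° ↑ +27°: 75 + 27 = 102°
triadic ↑ +120°: 102 + 120 = 222°
analog 28° ↑ +28°: 222 + 28 = 250°

250°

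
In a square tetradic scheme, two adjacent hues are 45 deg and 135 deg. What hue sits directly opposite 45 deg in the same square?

225°

A square tetradic scheme places four hues 90° apart; opposite corners are 180° apart.
45 + 180 = 225°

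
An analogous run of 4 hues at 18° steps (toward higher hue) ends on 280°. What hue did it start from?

226°

3 steps of 18° (toward higher hue) give a net shift of +54°.
Start = end − shift: 280 − 54 = 226°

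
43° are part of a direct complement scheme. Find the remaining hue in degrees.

The complement sits 180° across the wheel.
The full set through 43° is {43°, 223°}.
Given {43°}, the missing hue is 223°.

223°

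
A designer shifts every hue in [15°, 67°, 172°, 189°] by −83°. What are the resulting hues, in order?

292°, 344°, 89°, 106°

15 − 83 = -68 → -68 + 360 = 292°
67 − 83 = -16 → -16 + 360 = 344°
172 − 83 = 89°
189 − 83 = 106°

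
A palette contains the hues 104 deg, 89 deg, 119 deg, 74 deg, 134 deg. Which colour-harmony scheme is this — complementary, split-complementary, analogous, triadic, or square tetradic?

analogous

Sort the hues: 74°, 89°, 104°, 119°, 134°.
Successive gaps around the wheel: 15°, 15°, 15°, 15°, 300°.
A run of hues at equal small steps (15°) with one large closing gap is an analogous group.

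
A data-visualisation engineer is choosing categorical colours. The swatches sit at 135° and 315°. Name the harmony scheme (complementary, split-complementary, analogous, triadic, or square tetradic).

Sort the hues: 135°, 315°.
Successive gaps around the wheel: 180°, 180°.
Two hues 180° apart are complementary.

complementary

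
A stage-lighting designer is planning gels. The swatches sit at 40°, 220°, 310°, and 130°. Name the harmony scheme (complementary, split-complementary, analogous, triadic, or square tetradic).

Sort the hues: 40°, 130°, 220°, 310°.
Successive gaps around the wheel: 90°, 90°, 90°, 90°.
Four hues every 90° form a square tetradic scheme.

square tetradic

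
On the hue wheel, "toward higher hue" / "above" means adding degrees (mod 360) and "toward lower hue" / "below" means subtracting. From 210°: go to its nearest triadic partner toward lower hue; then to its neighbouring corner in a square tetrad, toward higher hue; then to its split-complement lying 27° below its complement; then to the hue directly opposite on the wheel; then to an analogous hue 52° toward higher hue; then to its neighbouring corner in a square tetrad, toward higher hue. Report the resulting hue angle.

295°

triadic ↓ −120°: 210 − 120 = 90°
square ↑ +90°: 90 + 90 = 180°
split-comp 27° ↓ +153°: 180 + 153 = 333°
complement +180°: 333 + 180 = 513 → 513 − 360 = 153°
analog 52° ↑ +52°: 153 + 52 = 205°
square ↑ +90°: 205 + 90 = 295°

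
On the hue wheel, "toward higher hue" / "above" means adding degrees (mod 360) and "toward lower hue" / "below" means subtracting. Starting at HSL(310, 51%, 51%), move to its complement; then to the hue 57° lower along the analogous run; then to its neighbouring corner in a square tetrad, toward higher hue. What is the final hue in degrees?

complement +180°: 310 + 180 = 490 → 490 − 360 = 130°
analog 57° ↓ −57°: 130 − 57 = 73°
square ↑ +90°: 73 + 90 = 163°

163°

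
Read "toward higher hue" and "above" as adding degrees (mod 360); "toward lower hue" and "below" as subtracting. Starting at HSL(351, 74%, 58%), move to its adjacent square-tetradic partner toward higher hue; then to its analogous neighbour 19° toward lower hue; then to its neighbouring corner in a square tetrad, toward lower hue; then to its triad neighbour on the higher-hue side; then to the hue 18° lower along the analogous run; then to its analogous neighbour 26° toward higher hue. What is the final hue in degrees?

+90° (square ↑): 351 + 90 = 441 → 441 − 360 = 81°
−19° (analog 19° ↓): 81 − 19 = 62°
−90° (square ↓): 62 − 90 = -28 → -28 + 360 = 332°
+120° (triadic ↑): 332 + 120 = 452 → 452 − 360 = 92°
−18° (analog 18° ↓): 92 − 18 = 74°
+26° (analog 26° ↑): 74 + 26 = 100°

100°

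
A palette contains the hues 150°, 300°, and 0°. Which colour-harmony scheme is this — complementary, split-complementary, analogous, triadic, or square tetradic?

split-complementary

Sort the hues: 0°, 150°, 300°.
Successive gaps around the wheel: 150°, 150°, 60°.
Two 150° gaps and one 60° gap — a base hue opposite a pair of accents 30° either side of its complement — is the split-complementary pattern.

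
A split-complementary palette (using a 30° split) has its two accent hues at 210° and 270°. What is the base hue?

60°

The accents sit 30° either side of the complement, so the complement is their short-arc midpoint on the wheel.
Short-arc midpoint of 210° and 270°: 240°.
Base is 180° from the complement: 240 − 180 = 60°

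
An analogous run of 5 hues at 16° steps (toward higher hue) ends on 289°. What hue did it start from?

225°

4 steps of 16° (toward higher hue) give a net shift of +64°.
Start = end − shift: 289 − 64 = 225°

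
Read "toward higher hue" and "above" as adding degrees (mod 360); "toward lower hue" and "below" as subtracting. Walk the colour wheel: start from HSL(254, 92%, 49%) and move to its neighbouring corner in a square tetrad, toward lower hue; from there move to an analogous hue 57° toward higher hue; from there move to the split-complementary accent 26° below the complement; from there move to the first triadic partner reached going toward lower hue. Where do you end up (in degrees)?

−90° (square ↓): 254 − 90 = 164°
+57° (analog 57° ↑): 164 + 57 = 221°
+154° (split-comp 26° ↓): 221 + 154 = 375 → 375 − 360 = 15°
−120° (triadic ↓): 15 − 120 = -105 → -105 + 360 = 255°

255°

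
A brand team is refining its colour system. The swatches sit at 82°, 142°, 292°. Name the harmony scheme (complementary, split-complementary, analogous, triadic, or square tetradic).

split-complementary

Sort the hues: 82°, 142°, 292°.
Successive gaps around the wheel: 60°, 150°, 150°.
Two 150° gaps and one 60° gap — a base hue opposite a pair of accents 30° either side of its complement — is the split-complementary pattern.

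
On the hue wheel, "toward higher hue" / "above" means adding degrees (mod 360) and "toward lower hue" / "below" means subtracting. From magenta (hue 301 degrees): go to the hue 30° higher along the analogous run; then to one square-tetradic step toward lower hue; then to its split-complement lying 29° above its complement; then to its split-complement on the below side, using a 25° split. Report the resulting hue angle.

245°

301 + 30 = 331°   (analog 30° ↑)
331 − 90 = 241°   (square ↓)
241 + 209 = 450 → 450 − 360 = 90°   (split-comp 29° ↑)
90 + 155 = 245°   (split-comp 25° ↓)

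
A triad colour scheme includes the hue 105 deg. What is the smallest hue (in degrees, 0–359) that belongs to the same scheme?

A triad places three hues 120° apart.
The full set through 105° is {105°, 225°, 345°}.

105°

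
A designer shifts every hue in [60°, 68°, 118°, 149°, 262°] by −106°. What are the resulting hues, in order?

60 − 106 = -46 → -46 + 360 = 314°
68 − 106 = -38 → -38 + 360 = 322°
118 − 106 = 12°
149 − 106 = 43°
262 − 106 = 156°

314°, 322°, 12°, 43°, 156°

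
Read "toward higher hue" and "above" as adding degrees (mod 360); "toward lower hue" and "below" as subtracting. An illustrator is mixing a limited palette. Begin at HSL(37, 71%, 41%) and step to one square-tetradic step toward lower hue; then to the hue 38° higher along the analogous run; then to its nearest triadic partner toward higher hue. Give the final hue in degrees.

square ↓ −90°: 37 − 90 = -53 → -53 + 360 = 307°
analog 38° ↑ +38°: 307 + 38 = 345°
triadic ↑ +120°: 345 + 120 = 465 → 465 − 360 = 105°

105°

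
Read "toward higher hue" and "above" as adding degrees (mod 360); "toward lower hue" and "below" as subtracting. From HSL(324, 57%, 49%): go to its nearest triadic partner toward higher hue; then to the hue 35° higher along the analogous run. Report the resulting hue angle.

119°

324 + 120 = 444 → 444 − 360 = 84°   (triadic ↑)
84 + 35 = 119°   (analog 35° ↑)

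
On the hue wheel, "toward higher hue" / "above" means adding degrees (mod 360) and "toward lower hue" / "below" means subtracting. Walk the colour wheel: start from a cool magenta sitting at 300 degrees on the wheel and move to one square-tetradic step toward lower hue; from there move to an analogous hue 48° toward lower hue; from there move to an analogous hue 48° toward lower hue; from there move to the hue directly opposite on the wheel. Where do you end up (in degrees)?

300 − 90 = 210°   (square ↓)
210 − 48 = 162°   (analog 48° ↓)
162 − 48 = 114°   (analog 48° ↓)
114 + 180 = 294°   (complement)

294°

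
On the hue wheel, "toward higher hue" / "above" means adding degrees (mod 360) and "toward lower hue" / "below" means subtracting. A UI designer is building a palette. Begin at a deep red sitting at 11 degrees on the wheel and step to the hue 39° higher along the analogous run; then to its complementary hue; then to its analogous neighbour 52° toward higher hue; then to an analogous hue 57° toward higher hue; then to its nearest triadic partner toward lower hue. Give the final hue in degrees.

219°

+39° (analog 39° ↑): 11 + 39 = 50°
+180° (complement): 50 + 180 = 230°
+52° (analog 52° ↑): 230 + 52 = 282°
+57° (analog 57° ↑): 282 + 57 = 339°
−120° (triadic ↓): 339 − 120 = 219°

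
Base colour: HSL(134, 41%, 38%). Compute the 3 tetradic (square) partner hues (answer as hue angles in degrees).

224°, 314° and 44°

A square tetradic scheme places four hues every 90°.
134 + 90 = 224°
134 + 180 = 314°
134 + 270 = 404 → 404 − 360 = 44°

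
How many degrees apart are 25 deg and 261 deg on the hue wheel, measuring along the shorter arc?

124°

|25 − 261| = 236.
The shorter arc is 360 − 236 = 124°.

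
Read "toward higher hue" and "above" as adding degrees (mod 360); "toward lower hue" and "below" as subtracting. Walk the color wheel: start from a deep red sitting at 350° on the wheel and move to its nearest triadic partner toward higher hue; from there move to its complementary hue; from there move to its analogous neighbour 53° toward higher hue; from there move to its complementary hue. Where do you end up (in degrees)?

+120° (triadic ↑): 350 + 120 = 470 → 470 − 360 = 110°
+180° (complement): 110 + 180 = 290°
+53° (analog 53° ↑): 290 + 53 = 343°
+180° (complement): 343 + 180 = 523 → 523 − 360 = 163°

163°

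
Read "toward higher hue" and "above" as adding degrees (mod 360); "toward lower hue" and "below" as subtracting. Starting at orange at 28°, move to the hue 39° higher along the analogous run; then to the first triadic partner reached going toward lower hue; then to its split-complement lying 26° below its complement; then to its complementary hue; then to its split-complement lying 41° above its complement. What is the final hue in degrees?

142°

analog 39° ↑ +39°: 28 + 39 = 67°
triadic ↓ −120°: 67 − 120 = -53 → -53 + 360 = 307°
split-comp 26° ↓ +154°: 307 + 154 = 461 → 461 − 360 = 101°
complement +180°: 101 + 180 = 281°
split-comp 41° ↑ +221°: 281 + 221 = 502 → 502 − 360 = 142°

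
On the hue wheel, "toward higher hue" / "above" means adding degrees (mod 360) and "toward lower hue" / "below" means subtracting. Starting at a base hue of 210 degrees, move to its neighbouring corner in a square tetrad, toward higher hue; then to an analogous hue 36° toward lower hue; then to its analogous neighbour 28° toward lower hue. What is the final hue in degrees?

236°

square ↑ +90°: 210 + 90 = 300°
analog 36° ↓ −36°: 300 − 36 = 264°
analog 28° ↓ −28°: 264 − 28 = 236°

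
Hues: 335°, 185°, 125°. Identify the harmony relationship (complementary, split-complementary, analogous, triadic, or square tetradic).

Sort the hues: 125°, 185°, 335°.
Successive gaps around the wheel: 60°, 150°, 150°.
Two 150° gaps and one 60° gap — a base hue opposite a pair of accents 30° either side of its complement — is the split-complementary pattern.

split-complementary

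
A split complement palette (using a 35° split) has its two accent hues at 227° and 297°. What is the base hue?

The accents sit 35° either side of the complement, so the complement is their short-arc midpoint on the wheel.
Short-arc midpoint of 227° and 297°: 262°.
Base is 180° from the complement: 262 − 180 = 82°

82°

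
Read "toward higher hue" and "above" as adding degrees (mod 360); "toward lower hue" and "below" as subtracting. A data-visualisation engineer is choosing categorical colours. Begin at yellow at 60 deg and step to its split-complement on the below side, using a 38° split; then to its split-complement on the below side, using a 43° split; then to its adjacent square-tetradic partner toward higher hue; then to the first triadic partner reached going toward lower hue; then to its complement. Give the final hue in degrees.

129°

+142° (split-comp 38° ↓): 60 + 142 = 202°
+137° (split-comp 43° ↓): 202 + 137 = 339°
+90° (square ↑): 339 + 90 = 429 → 429 − 360 = 69°
−120° (triadic ↓): 69 − 120 = -51 → -51 + 360 = 309°
+180° (complement): 309 + 180 = 489 → 489 − 360 = 129°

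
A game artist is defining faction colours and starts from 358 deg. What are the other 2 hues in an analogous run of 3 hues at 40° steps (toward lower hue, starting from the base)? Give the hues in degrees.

Analogous hues sit every 40° along the wheel.
358 − 40 = 318°
358 − 80 = 278°

318° and 278°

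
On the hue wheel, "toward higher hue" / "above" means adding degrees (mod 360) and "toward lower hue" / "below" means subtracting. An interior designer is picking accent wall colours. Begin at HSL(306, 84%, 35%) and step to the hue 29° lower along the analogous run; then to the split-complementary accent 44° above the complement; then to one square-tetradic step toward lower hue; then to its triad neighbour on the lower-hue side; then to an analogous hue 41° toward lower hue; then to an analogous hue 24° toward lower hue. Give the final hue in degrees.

analog 29° ↓ −29°: 306 − 29 = 277°
split-comp 44° ↑ +224°: 277 + 224 = 501 → 501 − 360 = 141°
square ↓ −90°: 141 − 90 = 51°
triadic ↓ −120°: 51 − 120 = -69 → -69 + 360 = 291°
analog 41° ↓ −41°: 291 − 41 = 250°
analog 24° ↓ −24°: 250 − 24 = 226°

226°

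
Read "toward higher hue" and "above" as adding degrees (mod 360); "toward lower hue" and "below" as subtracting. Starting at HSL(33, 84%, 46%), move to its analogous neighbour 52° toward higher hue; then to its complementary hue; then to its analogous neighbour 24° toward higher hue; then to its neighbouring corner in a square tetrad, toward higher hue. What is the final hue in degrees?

33 + 52 = 85°   (analog 52° ↑)
85 + 180 = 265°   (complement)
265 + 24 = 289°   (analog 24° ↑)
289 + 90 = 379 → 379 − 360 = 19°   (square ↑)

19°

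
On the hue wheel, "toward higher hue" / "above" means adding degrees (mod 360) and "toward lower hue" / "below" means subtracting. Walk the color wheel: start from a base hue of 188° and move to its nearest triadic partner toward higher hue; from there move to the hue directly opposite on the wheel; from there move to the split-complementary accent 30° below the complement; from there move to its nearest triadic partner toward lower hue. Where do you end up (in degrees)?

158°

188 + 120 = 308°   (triadic ↑)
308 + 180 = 488 → 488 − 360 = 128°   (complement)
128 + 150 = 278°   (split-comp 30° ↓)
278 − 120 = 158°   (triadic ↓)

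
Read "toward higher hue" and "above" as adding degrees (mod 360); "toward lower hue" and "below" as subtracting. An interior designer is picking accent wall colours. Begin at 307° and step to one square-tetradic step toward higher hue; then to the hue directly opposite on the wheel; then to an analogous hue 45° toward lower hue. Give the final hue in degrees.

172°

+90° (square ↑): 307 + 90 = 397 → 397 − 360 = 37°
+180° (complement): 37 + 180 = 217°
−45° (analog 45° ↓): 217 − 45 = 172°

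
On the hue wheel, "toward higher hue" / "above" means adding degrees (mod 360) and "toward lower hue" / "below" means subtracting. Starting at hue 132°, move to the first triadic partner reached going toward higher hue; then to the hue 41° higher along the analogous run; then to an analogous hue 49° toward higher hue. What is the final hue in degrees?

triadic ↑ +120°: 132 + 120 = 252°
analog 41° ↑ +41°: 252 + 41 = 293°
analog 49° ↑ +49°: 293 + 49 = 342°

342°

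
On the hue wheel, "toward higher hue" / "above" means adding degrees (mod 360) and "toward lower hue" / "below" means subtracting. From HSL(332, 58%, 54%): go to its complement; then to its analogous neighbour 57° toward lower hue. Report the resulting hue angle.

95°

+180° (complement): 332 + 180 = 512 → 512 − 360 = 152°
−57° (analog 57° ↓): 152 − 57 = 95°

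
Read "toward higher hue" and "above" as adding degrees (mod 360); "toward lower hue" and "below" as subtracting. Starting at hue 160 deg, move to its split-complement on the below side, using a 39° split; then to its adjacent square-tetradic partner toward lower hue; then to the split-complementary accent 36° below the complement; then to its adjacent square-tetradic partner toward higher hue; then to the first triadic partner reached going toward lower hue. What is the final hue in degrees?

325°

+141° (split-comp 39° ↓): 160 + 141 = 301°
−90° (square ↓): 301 − 90 = 211°
+144° (split-comp 36° ↓): 211 + 144 = 355°
+90° (square ↑): 355 + 90 = 445 → 445 − 360 = 85°
−120° (triadic ↓): 85 − 120 = -35 → -35 + 360 = 325°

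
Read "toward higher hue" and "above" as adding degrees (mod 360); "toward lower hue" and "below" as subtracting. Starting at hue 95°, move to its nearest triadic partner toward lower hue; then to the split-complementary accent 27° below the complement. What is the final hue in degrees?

128°

triadic ↓ −120°: 95 − 120 = -25 → -25 + 360 = 335°
split-comp 27° ↓ +153°: 335 + 153 = 488 → 488 − 360 = 128°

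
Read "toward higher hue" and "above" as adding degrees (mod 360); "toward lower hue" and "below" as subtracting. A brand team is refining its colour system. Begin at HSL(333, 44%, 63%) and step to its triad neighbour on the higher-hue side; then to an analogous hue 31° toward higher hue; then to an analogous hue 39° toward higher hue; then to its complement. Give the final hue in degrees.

triadic ↑ +120°: 333 + 120 = 453 → 453 − 360 = 93°
analog 31° ↑ +31°: 93 + 31 = 124°
analog 39° ↑ +39°: 124 + 39 = 163°
complement +180°: 163 + 180 = 343°

343°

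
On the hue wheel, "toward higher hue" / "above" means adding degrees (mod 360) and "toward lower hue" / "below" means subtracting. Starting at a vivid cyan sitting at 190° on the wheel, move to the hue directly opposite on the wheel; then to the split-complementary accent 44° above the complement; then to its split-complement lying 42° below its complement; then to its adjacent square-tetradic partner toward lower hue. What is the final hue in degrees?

282°

complement +180°: 190 + 180 = 370 → 370 − 360 = 10°
split-comp 44° ↑ +224°: 10 + 224 = 234°
split-comp 42° ↓ +138°: 234 + 138 = 372 → 372 − 360 = 12°
square ↓ −90°: 12 − 90 = -78 → -78 + 360 = 282°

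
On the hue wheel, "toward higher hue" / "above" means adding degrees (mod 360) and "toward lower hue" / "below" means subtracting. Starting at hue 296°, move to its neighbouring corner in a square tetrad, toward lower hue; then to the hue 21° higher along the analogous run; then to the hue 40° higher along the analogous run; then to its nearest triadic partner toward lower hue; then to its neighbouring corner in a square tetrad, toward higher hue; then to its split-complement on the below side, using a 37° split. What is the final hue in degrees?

−90° (square ↓): 296 − 90 = 206°
+21° (analog 21° ↑): 206 + 21 = 227°
+40° (analog 40° ↑): 227 + 40 = 267°
−120° (triadic ↓): 267 − 120 = 147°
+90° (square ↑): 147 + 90 = 237°
+143° (split-comp 37° ↓): 237 + 143 = 380 → 380 − 360 = 20°

20°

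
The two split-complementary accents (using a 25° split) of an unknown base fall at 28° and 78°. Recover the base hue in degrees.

The accents sit 25° either side of the complement, so the complement is their short-arc midpoint on the wheel.
Short-arc midpoint of 28° and 78°: 53°.
Base is 180° from the complement: 53 − 180 = -127 → -127 + 360 = 233°

233°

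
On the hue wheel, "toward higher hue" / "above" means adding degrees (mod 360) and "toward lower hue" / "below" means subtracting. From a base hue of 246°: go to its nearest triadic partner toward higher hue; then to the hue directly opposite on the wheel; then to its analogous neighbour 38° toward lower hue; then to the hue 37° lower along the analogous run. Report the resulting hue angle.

111°

246 + 120 = 366 → 366 − 360 = 6°   (triadic ↑)
6 + 180 = 186°   (complement)
186 − 38 = 148°   (analog 38° ↓)
148 − 37 = 111°   (analog 37° ↓)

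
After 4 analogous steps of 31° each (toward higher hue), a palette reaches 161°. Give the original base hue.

4 steps of 31° (toward higher hue) give a net shift of +124°.
Start = end − shift: 161 − 124 = 37°

37°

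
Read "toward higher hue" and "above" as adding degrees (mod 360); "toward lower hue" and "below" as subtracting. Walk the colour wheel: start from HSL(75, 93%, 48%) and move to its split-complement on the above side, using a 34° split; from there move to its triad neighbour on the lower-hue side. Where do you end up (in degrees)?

+214° (split-comp 34° ↑): 75 + 214 = 289°
−120° (triadic ↓): 289 − 120 = 169°

169°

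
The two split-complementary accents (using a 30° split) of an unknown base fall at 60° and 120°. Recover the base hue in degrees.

The accents sit 30° either side of the complement, so the complement is their short-arc midpoint on the wheel.
Short-arc midpoint of 60° and 120°: 90°.
Base is 180° from the complement: 90 − 180 = -90 → -90 + 360 = 270°

270°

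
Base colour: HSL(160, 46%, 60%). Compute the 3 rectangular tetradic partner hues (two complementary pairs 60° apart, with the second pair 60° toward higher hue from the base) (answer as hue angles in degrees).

220°, 340° and 40°

A rectangular tetradic uses two complementary pairs 60° apart: offsets 0°, 60°, 180°, 240°.
160 + 60 = 220°
160 + 180 = 340°
160 + 240 = 400 → 400 − 360 = 40°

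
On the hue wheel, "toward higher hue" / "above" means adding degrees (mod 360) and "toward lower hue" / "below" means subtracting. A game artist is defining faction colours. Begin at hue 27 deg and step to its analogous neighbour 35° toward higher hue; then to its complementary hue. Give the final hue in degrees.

242°

analog 35° ↑ +35°: 27 + 35 = 62°
complement +180°: 62 + 180 = 242°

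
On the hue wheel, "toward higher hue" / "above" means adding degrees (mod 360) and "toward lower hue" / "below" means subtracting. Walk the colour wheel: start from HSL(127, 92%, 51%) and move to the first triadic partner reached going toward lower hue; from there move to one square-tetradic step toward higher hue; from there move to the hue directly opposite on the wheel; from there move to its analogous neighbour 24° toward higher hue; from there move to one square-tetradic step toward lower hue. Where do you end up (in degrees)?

−120° (triadic ↓): 127 − 120 = 7°
+90° (square ↑): 7 + 90 = 97°
+180° (complement): 97 + 180 = 277°
+24° (analog 24° ↑): 277 + 24 = 301°
−90° (square ↓): 301 − 90 = 211°

211°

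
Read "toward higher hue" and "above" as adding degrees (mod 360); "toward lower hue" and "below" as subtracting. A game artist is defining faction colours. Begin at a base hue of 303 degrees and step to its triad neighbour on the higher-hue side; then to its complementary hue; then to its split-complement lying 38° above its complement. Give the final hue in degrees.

triadic ↑ +120°: 303 + 120 = 423 → 423 − 360 = 63°
complement +180°: 63 + 180 = 243°
split-comp 38° ↑ +218°: 243 + 218 = 461 → 461 − 360 = 101°

101°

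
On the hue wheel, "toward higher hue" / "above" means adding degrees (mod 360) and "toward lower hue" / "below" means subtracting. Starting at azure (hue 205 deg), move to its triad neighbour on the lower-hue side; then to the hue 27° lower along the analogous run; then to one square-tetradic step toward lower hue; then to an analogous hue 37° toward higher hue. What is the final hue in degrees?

−120° (triadic ↓): 205 − 120 = 85°
−27° (analog 27° ↓): 85 − 27 = 58°
−90° (square ↓): 58 − 90 = -32 → -32 + 360 = 328°
+37° (analog 37° ↑): 328 + 37 = 365 → 365 − 360 = 5°

5°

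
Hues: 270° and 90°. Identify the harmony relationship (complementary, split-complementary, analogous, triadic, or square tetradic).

Sort the hues: 90°, 270°.
Successive gaps around the wheel: 180°, 180°.
Two hues 180° apart are complementary.

complementary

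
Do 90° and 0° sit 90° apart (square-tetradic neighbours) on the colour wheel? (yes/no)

yes

Angular distance: |90 − 0| = 90 = 90°.
90° apart (square-tetradic neighbours) requires 90°.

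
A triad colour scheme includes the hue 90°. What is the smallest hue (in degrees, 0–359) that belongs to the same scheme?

90°

A triad places three hues 120° apart.
The full set through 90° is {90°, 210°, 330°}.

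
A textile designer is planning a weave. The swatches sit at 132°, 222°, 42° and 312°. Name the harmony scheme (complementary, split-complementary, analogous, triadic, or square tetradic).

square tetradic

Sort the hues: 42°, 132°, 222°, 312°.
Successive gaps around the wheel: 90°, 90°, 90°, 90°.
Four hues every 90° form a square tetradic scheme.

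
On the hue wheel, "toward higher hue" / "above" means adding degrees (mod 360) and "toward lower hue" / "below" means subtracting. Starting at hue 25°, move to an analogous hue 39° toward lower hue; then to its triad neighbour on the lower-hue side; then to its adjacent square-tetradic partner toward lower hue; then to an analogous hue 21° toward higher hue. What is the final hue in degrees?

analog 39° ↓ −39°: 25 − 39 = -14 → -14 + 360 = 346°
triadic ↓ −120°: 346 − 120 = 226°
square ↓ −90°: 226 − 90 = 136°
analog 21° ↑ +21°: 136 + 21 = 157°

157°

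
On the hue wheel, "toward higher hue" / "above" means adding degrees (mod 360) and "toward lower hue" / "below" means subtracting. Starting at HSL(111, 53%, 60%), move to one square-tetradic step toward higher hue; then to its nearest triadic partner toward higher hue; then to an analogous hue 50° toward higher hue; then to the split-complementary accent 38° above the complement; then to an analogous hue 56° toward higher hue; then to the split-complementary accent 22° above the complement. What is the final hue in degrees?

square ↑ +90°: 111 + 90 = 201°
triadic ↑ +120°: 201 + 120 = 321°
analog 50° ↑ +50°: 321 + 50 = 371 → 371 − 360 = 11°
split-comp 38° ↑ +218°: 11 + 218 = 229°
analog 56° ↑ +56°: 229 + 56 = 285°
split-comp 22° ↑ +202°: 285 + 202 = 487 → 487 − 360 = 127°

127°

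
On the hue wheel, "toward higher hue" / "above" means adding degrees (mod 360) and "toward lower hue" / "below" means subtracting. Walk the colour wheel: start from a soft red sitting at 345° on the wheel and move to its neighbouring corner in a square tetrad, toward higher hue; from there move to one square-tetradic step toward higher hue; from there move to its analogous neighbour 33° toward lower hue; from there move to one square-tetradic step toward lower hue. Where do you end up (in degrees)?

42°

square ↑ +90°: 345 + 90 = 435 → 435 − 360 = 75°
square ↑ +90°: 75 + 90 = 165°
analog 33° ↓ −33°: 165 − 33 = 132°
square ↓ −90°: 132 − 90 = 42°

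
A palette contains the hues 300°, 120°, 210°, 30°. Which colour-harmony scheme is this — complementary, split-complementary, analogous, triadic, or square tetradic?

square tetradic

Sort the hues: 30°, 120°, 210°, 300°.
Successive gaps around the wheel: 90°, 90°, 90°, 90°.
Four hues every 90° form a square tetradic scheme.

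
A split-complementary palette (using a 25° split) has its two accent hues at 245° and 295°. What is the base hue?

The accents sit 25° either side of the complement, so the complement is their short-arc midpoint on the wheel.
Short-arc midpoint of 245° and 295°: 270°.
Base is 180° from the complement: 270 − 180 = 90°

90°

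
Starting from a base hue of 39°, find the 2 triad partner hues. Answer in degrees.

159° and 279°

A triad places three hues 120° apart.
39 + 120 = 159°
39 + 240 = 279°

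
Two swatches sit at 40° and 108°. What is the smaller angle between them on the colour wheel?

|40 − 108| = 68.
68 ≤ 180, so the shorter arc is 68°.

68°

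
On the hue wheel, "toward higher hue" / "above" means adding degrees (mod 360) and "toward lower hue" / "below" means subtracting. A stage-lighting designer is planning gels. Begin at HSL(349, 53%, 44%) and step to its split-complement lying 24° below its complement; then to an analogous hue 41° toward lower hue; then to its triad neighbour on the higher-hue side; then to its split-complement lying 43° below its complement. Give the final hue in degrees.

+156° (split-comp 24° ↓): 349 + 156 = 505 → 505 − 360 = 145°
−41° (analog 41° ↓): 145 − 41 = 104°
+120° (triadic ↑): 104 + 120 = 224°
+137° (split-comp 43° ↓): 224 + 137 = 361 → 361 − 360 = 1°

1°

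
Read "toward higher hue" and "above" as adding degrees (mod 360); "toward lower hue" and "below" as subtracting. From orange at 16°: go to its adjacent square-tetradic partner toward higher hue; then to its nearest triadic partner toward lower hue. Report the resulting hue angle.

+90° (square ↑): 16 + 90 = 106°
−120° (triadic ↓): 106 − 120 = -14 → -14 + 360 = 346°

346°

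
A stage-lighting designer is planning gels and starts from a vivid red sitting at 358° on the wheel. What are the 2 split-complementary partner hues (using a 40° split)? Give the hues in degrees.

138° and 218°

Split-complementary hues sit 40° either side of the complement.
Complement of 358°: 358 + 180 = 538 → 538 − 360 = 178°
178 − 40 = 138°
178 + 40 = 218°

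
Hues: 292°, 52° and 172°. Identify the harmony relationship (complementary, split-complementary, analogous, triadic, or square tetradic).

triadic

Sort the hues: 52°, 172°, 292°.
Successive gaps around the wheel: 120°, 120°, 120°.
Three hues equally spaced 120° apart form a triad.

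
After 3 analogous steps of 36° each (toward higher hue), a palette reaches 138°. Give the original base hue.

3 steps of 36° (toward higher hue) give a net shift of +108°.
Start = end − shift: 138 − 108 = 30°

30°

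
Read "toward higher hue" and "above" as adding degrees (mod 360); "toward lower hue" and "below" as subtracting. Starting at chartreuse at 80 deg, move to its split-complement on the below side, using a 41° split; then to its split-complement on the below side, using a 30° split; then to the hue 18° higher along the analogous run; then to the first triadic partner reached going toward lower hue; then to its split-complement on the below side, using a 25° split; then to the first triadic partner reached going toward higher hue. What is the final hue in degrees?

split-comp 41° ↓ +139°: 80 + 139 = 219°
split-comp 30° ↓ +150°: 219 + 150 = 369 → 369 − 360 = 9°
analog 18° ↑ +18°: 9 + 18 = 27°
triadic ↓ −120°: 27 − 120 = -93 → -93 + 360 = 267°
split-comp 25° ↓ +155°: 267 + 155 = 422 → 422 − 360 = 62°
triadic ↑ +120°: 62 + 120 = 182°

182°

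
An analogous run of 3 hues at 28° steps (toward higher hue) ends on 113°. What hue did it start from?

57°

2 steps of 28° (toward higher hue) give a net shift of +56°.
Start = end − shift: 113 − 56 = 57°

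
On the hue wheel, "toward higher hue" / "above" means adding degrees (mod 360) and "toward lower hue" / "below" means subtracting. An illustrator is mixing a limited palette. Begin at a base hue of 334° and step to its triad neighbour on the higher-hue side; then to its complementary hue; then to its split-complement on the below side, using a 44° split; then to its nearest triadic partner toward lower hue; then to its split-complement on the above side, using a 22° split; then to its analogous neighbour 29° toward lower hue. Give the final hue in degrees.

triadic ↑ +120°: 334 + 120 = 454 → 454 − 360 = 94°
complement +180°: 94 + 180 = 274°
split-comp 44° ↓ +136°: 274 + 136 = 410 → 410 − 360 = 50°
triadic ↓ −120°: 50 − 120 = -70 → -70 + 360 = 290°
split-comp 22° ↑ +202°: 290 + 202 = 492 → 492 − 360 = 132°
analog 29° ↓ −29°: 132 − 29 = 103°

103°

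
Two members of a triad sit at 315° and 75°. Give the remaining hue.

A triad spaces three hues 120° apart.
The full set is {75°, 195°, 315°}.

195°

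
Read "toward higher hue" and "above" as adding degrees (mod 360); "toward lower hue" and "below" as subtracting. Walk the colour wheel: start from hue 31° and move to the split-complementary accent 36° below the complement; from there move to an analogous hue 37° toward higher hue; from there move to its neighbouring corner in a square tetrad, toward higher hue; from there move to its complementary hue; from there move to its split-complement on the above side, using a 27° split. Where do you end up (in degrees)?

329°

31 + 144 = 175°   (split-comp 36° ↓)
175 + 37 = 212°   (analog 37° ↑)
212 + 90 = 302°   (square ↑)
302 + 180 = 482 → 482 − 360 = 122°   (complement)
122 + 207 = 329°   (split-comp 27° ↑)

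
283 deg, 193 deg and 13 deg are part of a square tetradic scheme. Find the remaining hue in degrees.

103°

A square tetradic scheme places four hues every 90°.
The full set through 13° is {13°, 103°, 193°, 283°}.
Given {13°, 193°, 283°}, the missing hue is 103°.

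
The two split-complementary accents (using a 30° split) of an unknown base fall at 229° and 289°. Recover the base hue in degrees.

79°

The accents sit 30° either side of the complement, so the complement is their short-arc midpoint on the wheel.
Short-arc midpoint of 229° and 289°: 259°.
Base is 180° from the complement: 259 − 180 = 79°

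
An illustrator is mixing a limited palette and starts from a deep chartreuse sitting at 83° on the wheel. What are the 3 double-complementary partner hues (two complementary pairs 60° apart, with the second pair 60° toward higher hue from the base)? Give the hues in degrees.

A rectangular tetradic uses two complementary pairs 60° apart: offsets 0°, 60°, 180°, 240°.
83 + 60 = 143°
83 + 180 = 263°
83 + 240 = 323°

143°, 263° and 323°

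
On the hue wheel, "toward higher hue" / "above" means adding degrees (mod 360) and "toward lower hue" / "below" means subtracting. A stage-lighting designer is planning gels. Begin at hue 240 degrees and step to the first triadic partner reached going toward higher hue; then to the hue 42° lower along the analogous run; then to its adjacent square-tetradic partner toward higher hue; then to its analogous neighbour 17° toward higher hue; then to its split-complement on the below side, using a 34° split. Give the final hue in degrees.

211°

+120° (triadic ↑): 240 + 120 = 360 → 360 − 360 = 0°
−42° (analog 42° ↓): 0 − 42 = -42 → -42 + 360 = 318°
+90° (square ↑): 318 + 90 = 408 → 408 − 360 = 48°
+17° (analog 17° ↑): 48 + 17 = 65°
+146° (split-comp 34° ↓): 65 + 146 = 211°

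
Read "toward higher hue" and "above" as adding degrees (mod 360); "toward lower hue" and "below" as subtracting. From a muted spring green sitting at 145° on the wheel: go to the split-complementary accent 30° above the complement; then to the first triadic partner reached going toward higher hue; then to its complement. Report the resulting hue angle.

295°

split-comp 30° ↑ +210°: 145 + 210 = 355°
triadic ↑ +120°: 355 + 120 = 475 → 475 − 360 = 115°
complement +180°: 115 + 180 = 295°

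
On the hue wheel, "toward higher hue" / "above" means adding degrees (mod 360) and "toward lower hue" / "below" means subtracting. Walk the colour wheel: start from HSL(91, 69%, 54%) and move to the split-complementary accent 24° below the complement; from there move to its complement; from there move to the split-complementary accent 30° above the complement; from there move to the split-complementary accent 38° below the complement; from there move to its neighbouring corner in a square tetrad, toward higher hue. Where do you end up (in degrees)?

91 + 156 = 247°   (split-comp 24° ↓)
247 + 180 = 427 → 427 − 360 = 67°   (complement)
67 + 210 = 277°   (split-comp 30° ↑)
277 + 142 = 419 → 419 − 360 = 59°   (split-comp 38° ↓)
59 + 90 = 149°   (square ↑)

149°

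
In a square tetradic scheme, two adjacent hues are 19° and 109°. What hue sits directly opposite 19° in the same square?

199°

A square tetradic scheme places four hues 90° apart; opposite corners are 180° apart.
19 + 180 = 199°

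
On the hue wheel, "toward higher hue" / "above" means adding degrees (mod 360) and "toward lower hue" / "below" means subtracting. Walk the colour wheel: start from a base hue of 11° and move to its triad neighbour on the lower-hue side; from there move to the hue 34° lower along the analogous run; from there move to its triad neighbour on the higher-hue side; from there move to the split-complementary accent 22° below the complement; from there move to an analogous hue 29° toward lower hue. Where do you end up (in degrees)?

triadic ↓ −120°: 11 − 120 = -109 → -109 + 360 = 251°
analog 34° ↓ −34°: 251 − 34 = 217°
triadic ↑ +120°: 217 + 120 = 337°
split-comp 22° ↓ +158°: 337 + 158 = 495 → 495 − 360 = 135°
analog 29° ↓ −29°: 135 − 29 = 106°

106°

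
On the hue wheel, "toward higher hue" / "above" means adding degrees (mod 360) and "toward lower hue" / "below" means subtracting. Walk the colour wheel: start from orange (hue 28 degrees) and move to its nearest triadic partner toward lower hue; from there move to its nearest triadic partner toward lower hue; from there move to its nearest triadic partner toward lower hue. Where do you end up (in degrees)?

28°

triadic ↓ −120°: 28 − 120 = -92 → -92 + 360 = 268°
triadic ↓ −120°: 268 − 120 = 148°
triadic ↓ −120°: 148 − 120 = 28°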